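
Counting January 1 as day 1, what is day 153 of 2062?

Jan has 31 days (153 − 31 = 122 remain).
Feb has 28 days (122 − 28 = 94 remain).
Mar has 31 days (94 − 31 = 63 remain).
Apr has 30 days (63 − 30 = 33 remain).
May has 31 days (33 − 31 = 2 remain).
2 into Jun → Jun 2.

Jun 2, 2062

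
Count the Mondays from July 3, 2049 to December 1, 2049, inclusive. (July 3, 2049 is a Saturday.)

July 3, 2049 is a Saturday; the first Monday on or after it is July 5, 2049 (2 days later).
From July 5, 2049 to December 1, 2049: 26 + 31 + 30 + 31 + 30 + 1 = 149 days (rest of July, August, September, October, November, December).
149 ÷ 7 = 21 full weeks with remainder 2, so 21 more Mondays after the first → 22.

22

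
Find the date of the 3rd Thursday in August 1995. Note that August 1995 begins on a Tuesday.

August 17, 1995

August 1995 begins on a Tuesday, so the first Thursday is August 3 (2 days later).
The 3rd Thursday is 2 weeks later: 3 + 14 = 17.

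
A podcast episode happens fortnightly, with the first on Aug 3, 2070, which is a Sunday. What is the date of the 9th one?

The 9th occurrence is 8 intervals after the first: 8 × 14 = 112 days after Aug 3, 2070.
Aug has 31 days — 28 days to the end of Aug leaves 84.
Sep has 30 days (54 left).
Oct has 31 days (23 left).
23 days into Nov → Nov 23, 2070.

Nov 23, 2070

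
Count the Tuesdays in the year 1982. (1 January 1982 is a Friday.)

52

1 January 1982 is a Friday; the first Tuesday on or after it is 5 January 1982 (4 days later).
From 5 January 1982 to 31 December 1982: 26 + 28 + 31 + 30 + 31 + 30 + 31 + 31 + 30 + 31 + 30 + 31 = 360 days (rest of January, February, March, April, May, June, July, August, September, October, November, December).
360 ÷ 7 = 51 full weeks with remainder 3, so 51 more Tuesdays after the first → 52.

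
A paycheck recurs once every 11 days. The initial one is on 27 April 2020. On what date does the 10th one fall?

The 10th occurrence is 9 intervals after the first: 9 × 11 = 99 days after 27 April 2020.
April has 30 days — 3 days to the end of April leaves 96.
May has 31 days (65 left).
June has 30 days (35 left).
July has 31 days (4 left).
4 days into August → 4 August 2020.

4 August 2020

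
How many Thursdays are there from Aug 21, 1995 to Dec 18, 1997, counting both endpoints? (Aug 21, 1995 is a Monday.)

122

Aug 21, 1995 is a Monday; the first Thursday on or after it is Aug 24, 1995 (3 days later).
From Aug 24, 1995 to Dec 18, 1997: 129 + 366 + 352 = 847 days (rest of 1995, 1996, to Dec 18, 1997 in 1997).
847 ÷ 7 = 121 full weeks with remainder 0, so 121 more Thursdays after the first → 122.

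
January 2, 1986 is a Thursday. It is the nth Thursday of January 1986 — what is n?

Day 2 falls in week ⌈2/7⌉ of the month.
Days 1–7 hold the 1st Thursday, 8–14 the 2nd, 15–21 the 3rd, 22–28 the 4th, 29–31 the 5th.
2 is in the range for the 1st.

1st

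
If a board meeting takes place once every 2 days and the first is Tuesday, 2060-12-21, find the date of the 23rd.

The 23rd occurrence is 22 intervals after the first: 22 × 2 = 44 days after 2060-12-21.
December has 31 days — 10 days to the end of December leaves 34.
January has 31 days (3 left).
3 days into February → 2061-02-03.

2061-02-03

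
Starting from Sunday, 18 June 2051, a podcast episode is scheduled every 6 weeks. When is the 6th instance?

14 January 2052

The 6th occurrence is 5 intervals after the first: 5 × 42 = 210 days after 18 June 2051.
June has 30 days — 12 days to the end of June leaves 198.
July has 31 days (167 left).
August has 31 days (136 left).
September has 30 days (106 left).
October has 31 days (75 left).
November has 30 days (45 left).
December has 31 days (14 left).
14 days into January → 14 January 2052.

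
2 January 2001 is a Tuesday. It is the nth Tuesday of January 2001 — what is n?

Day 2 falls in week ⌈2/7⌉ of the month.
Days 1–7 hold the 1st Tuesday, 8–14 the 2nd, 15–21 the 3rd, 22–28 the 4th, 29–31 the 5th.
2 is in the range for the 1st.

1st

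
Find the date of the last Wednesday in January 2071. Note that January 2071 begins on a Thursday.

January 28, 2071

January 2071 begins on a Thursday, so the first Wednesday is January 7 (6 days later).
January 2071 has 31 days. Adding weeks: 7, 14, 21, 28 — the last one ≤ 31 is the 28th.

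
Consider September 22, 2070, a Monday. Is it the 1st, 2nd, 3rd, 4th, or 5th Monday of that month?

Day 22 falls in week ⌈22/7⌉ of the month.
Days 1–7 hold the 1st Monday, 8–14 the 2nd, 15–21 the 3rd, 22–28 the 4th, 29–31 the 5th.
22 is in the range for the 4th.

4th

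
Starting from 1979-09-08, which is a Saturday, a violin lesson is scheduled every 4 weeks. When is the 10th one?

The 10th occurrence is 9 intervals after the first: 9 × 28 = 252 days after 1979-09-08.
September has 30 days — 22 days to the end of September leaves 230.
October has 31 days (199 left).
November has 30 days (169 left).
December has 31 days (138 left).
January has 31 days (107 left).
February has 29 days (78 left).
March has 31 days (47 left).
April has 30 days (17 left).
17 days into May → 1980-05-17.

1980-05-17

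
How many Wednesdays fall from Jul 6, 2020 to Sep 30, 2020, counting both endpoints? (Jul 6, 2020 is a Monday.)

Jul 6, 2020 is a Monday; the first Wednesday on or after it is Jul 8, 2020 (2 days later).
From Jul 8, 2020 to Sep 30, 2020: 23 + 31 + 30 = 84 days (rest of Jul, Aug, Sep).
84 ÷ 7 = 12 full weeks with remainder 0, so 12 more Wednesdays after the first → 13.

13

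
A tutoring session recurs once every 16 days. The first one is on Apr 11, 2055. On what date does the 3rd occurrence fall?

The 3rd occurrence is 2 intervals after the first: 2 × 16 = 32 days after Apr 11, 2055.
Apr has 30 days — 19 days to the end of Apr leaves 13.
13 days into May → May 13, 2055.

May 13, 2055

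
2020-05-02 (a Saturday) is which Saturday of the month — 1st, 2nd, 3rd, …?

1st

Day 2 falls in week ⌈2/7⌉ of the month.
Days 1–7 hold the 1st Saturday, 8–14 the 2nd, 15–21 the 3rd, 22–28 the 4th, 29–31 the 5th.
2 is in the range for the 1st.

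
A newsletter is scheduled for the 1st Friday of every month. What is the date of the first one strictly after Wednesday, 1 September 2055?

September 2055 starts on a Wednesday, so its 1st Friday is 3 September 2055 (2 days in).
3 September 2055 is after 1 September 2055, so that is the next one.

3 September 2055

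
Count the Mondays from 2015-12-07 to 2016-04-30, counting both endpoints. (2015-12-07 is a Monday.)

2015-12-07 is a Monday; the first Monday on or after it is 2015-12-07.
From 2015-12-07 to 2016-04-30: 24 + 31 + 29 + 31 + 30 = 145 days (rest of December, January, February, March, April).
145 ÷ 7 = 20 full weeks with remainder 5, so 20 more Mondays after the first → 21.

21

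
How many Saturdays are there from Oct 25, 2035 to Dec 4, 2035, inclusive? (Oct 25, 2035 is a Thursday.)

Oct 25, 2035 is a Thursday; the first Saturday on or after it is Oct 27, 2035 (2 days later).
From Oct 27, 2035 to Dec 4, 2035: 4 + 30 + 4 = 38 days (rest of Oct, Nov, Dec).
38 ÷ 7 = 5 full weeks with remainder 3, so 5 more Saturdays after the first → 6.

6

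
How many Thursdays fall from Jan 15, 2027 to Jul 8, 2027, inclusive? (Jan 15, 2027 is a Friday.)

25

Jan 15, 2027 is a Friday; the first Thursday on or after it is Jan 21, 2027 (6 days later).
From Jan 21, 2027 to Jul 8, 2027: 10 + 28 + 31 + 30 + 31 + 30 + 8 = 168 days (rest of Jan, Feb, Mar, Apr, May, Jun, Jul).
168 ÷ 7 = 24 full weeks with remainder 0, so 24 more Thursdays after the first → 25.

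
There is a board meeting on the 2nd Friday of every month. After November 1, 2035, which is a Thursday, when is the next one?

November 2035 starts on a Thursday; its first Friday is the 2nd, so the 2nd Friday is the 9th — November 9, 2035.
November 9, 2035 is after November 1, 2035, so that is the next one.

November 9, 2035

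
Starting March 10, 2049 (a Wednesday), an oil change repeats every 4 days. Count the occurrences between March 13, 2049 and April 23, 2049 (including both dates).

Occurrences land 4·i days after March 10, 2049 for i = 0, 1, 2, …
March 13, 2049 is 3 days after the start; 3 ÷ 4 = 0 remainder 3; since the remainder is 3, round up to i = 1. First occurrence in the window: #2 on March 14, 2049 (1×4 = 4 days in).
April 23, 2049 is 44 days after the start; 44 ÷ 4 = 11 remainder 0. Last occurrence in the window: #12 on April 23, 2049.
Occurrences #2 through #12: 11 in total.

11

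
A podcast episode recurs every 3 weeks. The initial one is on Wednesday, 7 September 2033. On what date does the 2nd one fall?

The 2nd occurrence is 1 interval after the first: 1 × 21 = 21 days after 7 September 2033.
21 days later is 28 September 2033.

28 September 2033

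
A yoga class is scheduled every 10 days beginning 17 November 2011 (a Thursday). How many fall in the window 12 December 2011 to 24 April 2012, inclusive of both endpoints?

13

Occurrences land 10·i days after 17 November 2011 for i = 0, 1, 2, …
12 December 2011 is 25 days after the start; 25 ÷ 10 = 2 remainder 5; since the remainder is 5, round up to i = 3. First occurrence in the window: #4 on 17 December 2011 (3×10 = 30 days in).
24 April 2012 is 159 days after the start; 159 ÷ 10 = 15 remainder 9. Last occurrence in the window: #16 on 15 April 2012.
Occurrences #4 through #16: 13 in total.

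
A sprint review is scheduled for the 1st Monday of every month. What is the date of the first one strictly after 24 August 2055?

August 2055 starts on a Sunday, so its 1st Monday is 2 August 2055 (1 day in).
That is not after 24 August 2055, so look at September 2055.
September 2055 starts on a Wednesday, so its 1st Monday is 6 September 2055 (5 days in).

6 September 2055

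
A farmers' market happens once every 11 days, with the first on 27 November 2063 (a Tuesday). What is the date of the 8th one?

The 8th occurrence is 7 intervals after the first: 7 × 11 = 77 days after 27 November 2063.
November has 30 days — 3 days to the end of November leaves 74.
December has 31 days (43 left).
January has 31 days (12 left).
12 days into February → 12 February 2064.

12 February 2064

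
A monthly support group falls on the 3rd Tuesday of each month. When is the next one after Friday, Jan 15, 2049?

Jan 2049 starts on a Friday; its first Tuesday is the 5th, so the 3rd Tuesday is the 19th — Jan 19, 2049.
Jan 19, 2049 is after Jan 15, 2049, so that is the next one.

Jan 19, 2049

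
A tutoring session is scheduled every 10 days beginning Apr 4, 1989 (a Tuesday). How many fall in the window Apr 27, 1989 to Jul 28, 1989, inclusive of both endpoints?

9

Occurrences land 10·i days after Apr 4, 1989 for i = 0, 1, 2, …
Apr 27, 1989 is 23 days after the start; 23 ÷ 10 = 2 remainder 3; since the remainder is 3, round up to i = 3. First occurrence in the window: #4 on May 4, 1989 (3×10 = 30 days in).
Jul 28, 1989 is 115 days after the start; 115 ÷ 10 = 11 remainder 5. Last occurrence in the window: #12 on Jul 23, 1989.
Occurrences #4 through #12: 9 in total.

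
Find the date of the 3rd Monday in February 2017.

20 February 2017

The first Monday of February 2017 is February 6.
The 3rd Monday is 2 weeks later: 6 + 14 = 20.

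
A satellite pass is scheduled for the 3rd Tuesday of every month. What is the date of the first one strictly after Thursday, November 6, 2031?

November 18, 2031

November 2031 starts on a Saturday; its first Tuesday is the 4th, so the 3rd Tuesday is the 18th — November 18, 2031.
November 18, 2031 is after November 6, 2031, so that is the next one.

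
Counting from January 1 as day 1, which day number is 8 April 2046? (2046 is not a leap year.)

98

Days in months before April: 31 + 28 + 31 = 90.
Plus 8 days into April → day 98.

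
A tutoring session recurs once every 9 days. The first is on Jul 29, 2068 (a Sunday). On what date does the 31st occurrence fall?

The 31st occurrence is 30 intervals after the first: 30 × 9 = 270 days after Jul 29, 2068.
Jul has 31 days — 2 days to the end of Jul leaves 268.
Aug has 31 days (237 left).
Sep has 30 days (207 left).
Oct has 31 days (176 left).
Nov has 30 days (146 left).
Dec has 31 days (115 left).
Jan has 31 days (84 left).
Feb has 28 days (56 left).
Mar has 31 days (25 left).
25 days into Apr → Apr 25, 2069.

Apr 25, 2069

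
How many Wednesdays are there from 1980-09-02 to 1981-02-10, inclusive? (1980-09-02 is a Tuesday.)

23

1980-09-02 is a Tuesday; the first Wednesday on or after it is 1980-09-03 (1 day later).
From 1980-09-03 to 1981-02-10: 27 + 31 + 30 + 31 + 31 + 10 = 160 days (rest of September, October, November, December, January, February).
160 ÷ 7 = 22 full weeks with remainder 6, so 22 more Wednesdays after the first → 23.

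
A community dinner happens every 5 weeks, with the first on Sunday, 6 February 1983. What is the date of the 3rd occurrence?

17 April 1983

The 3rd occurrence is 2 intervals after the first: 2 × 35 = 70 days after 6 February 1983.
February has 28 days — 22 days to the end of February leaves 48.
March has 31 days (17 left).
17 days into April → 17 April 1983.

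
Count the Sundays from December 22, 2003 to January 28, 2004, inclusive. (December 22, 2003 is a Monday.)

5

December 22, 2003 is a Monday; the first Sunday on or after it is December 28, 2003 (6 days later).
From December 28, 2003 to January 28, 2004: 3 + 28 = 31 days (rest of December, January).
31 ÷ 7 = 4 full weeks with remainder 3, so 4 more Sundays after the first → 5.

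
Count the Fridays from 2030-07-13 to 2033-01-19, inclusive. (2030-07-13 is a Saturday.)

131

2030-07-13 is a Saturday; the first Friday on or after it is 2030-07-19 (6 days later).
From 2030-07-19 to 2033-01-19: 165 + 365 + 366 + 19 = 915 days (rest of 2030, 2031, 2032, to 2033-01-19 in 2033).
915 ÷ 7 = 130 full weeks with remainder 5, so 130 more Fridays after the first → 131.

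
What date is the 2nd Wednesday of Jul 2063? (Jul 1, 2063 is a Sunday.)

Jul 2063 begins on a Sunday, so the first Wednesday is Jul 4 (3 days later).
The 2nd Wednesday is 1 weeks later: 4 + 7 = 11.

Jul 11, 2063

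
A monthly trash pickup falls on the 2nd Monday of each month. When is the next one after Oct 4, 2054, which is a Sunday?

Oct 2054 starts on a Thursday; its first Monday is the 5th, so the 2nd Monday is the 12th — Oct 12, 2054.
Oct 12, 2054 is after Oct 4, 2054, so that is the next one.

Oct 12, 2054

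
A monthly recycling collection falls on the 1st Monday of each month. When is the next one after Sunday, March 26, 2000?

March 2000 starts on a Wednesday, so its 1st Monday is March 6, 2000 (5 days in).
That is not after March 26, 2000, so look at April 2000.
April 2000 starts on a Saturday, so its 1st Monday is April 3, 2000 (2 days in).

April 3, 2000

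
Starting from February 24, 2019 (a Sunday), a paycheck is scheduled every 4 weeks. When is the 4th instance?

May 19, 2019

The 4th occurrence is 3 intervals after the first: 3 × 28 = 84 days after February 24, 2019.
February has 28 days — 4 days to the end of February leaves 80.
March has 31 days (49 left).
April has 30 days (19 left).
19 days into May → May 19, 2019.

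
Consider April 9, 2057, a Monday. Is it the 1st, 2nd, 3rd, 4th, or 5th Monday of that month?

2nd

Day 9 falls in week ⌈9/7⌉ of the month.
Days 1–7 hold the 1st Monday, 8–14 the 2nd, 15–21 the 3rd, 22–28 the 4th, 29–31 the 5th.
9 is in the range for the 2nd.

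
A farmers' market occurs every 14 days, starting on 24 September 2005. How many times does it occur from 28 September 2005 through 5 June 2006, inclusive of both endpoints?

Occurrences land 14·i days after 24 September 2005 for i = 0, 1, 2, …
28 September 2005 is 4 days after the start; 4 ÷ 14 = 0 remainder 4; since the remainder is 4, round up to i = 1. First occurrence in the window: #2 on 8 October 2005 (1×14 = 14 days in).
5 June 2006 is 254 days after the start; 254 ÷ 14 = 18 remainder 2. Last occurrence in the window: #19 on 3 June 2006.
Occurrences #2 through #19: 18 in total.

18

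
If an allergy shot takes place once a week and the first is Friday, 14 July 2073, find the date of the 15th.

The 15th occurrence is 14 intervals after the first: 14 × 7 = 98 days after 14 July 2073.
July has 31 days — 17 days to the end of July leaves 81.
August has 31 days (50 left).
September has 30 days (20 left).
20 days into October → 20 October 2073.

20 October 2073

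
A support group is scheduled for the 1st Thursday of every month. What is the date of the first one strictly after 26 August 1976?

August 1976 starts on a Sunday, so its 1st Thursday is 5 August 1976 (4 days in).
That is not after 26 August 1976, so look at September 1976.
September 1976 starts on a Wednesday, so its 1st Thursday is 2 September 1976 (1 day in).

2 September 1976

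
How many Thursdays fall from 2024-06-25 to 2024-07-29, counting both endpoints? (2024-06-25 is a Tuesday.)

2024-06-25 is a Tuesday; the first Thursday on or after it is 2024-06-27 (2 days later).
From 2024-06-27 to 2024-07-29: 3 + 29 = 32 days (rest of June, July).
32 ÷ 7 = 4 full weeks with remainder 4, so 4 more Thursdays after the first → 5.

5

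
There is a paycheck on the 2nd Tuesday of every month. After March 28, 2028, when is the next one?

March 2028 starts on a Wednesday; its first Tuesday is the 7th, so the 2nd Tuesday is the 14th — March 14, 2028.
That is not after March 28, 2028, so look at April 2028.
April 2028 starts on a Saturday; its first Tuesday is the 4th, so the 2nd Tuesday is the 11th — April 11, 2028.

April 11, 2028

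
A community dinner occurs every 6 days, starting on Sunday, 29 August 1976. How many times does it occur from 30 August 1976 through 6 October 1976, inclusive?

6

Occurrences land 6·i days after 29 August 1976 for i = 0, 1, 2, …
30 August 1976 is 1 day after the start; 1 ÷ 6 = 0 remainder 1; since the remainder is 1, round up to i = 1. First occurrence in the window: #2 on 4 September 1976 (1×6 = 6 days in).
6 October 1976 is 38 days after the start; 38 ÷ 6 = 6 remainder 2. Last occurrence in the window: #7 on 4 October 1976.
Occurrences #2 through #7: 6 in total.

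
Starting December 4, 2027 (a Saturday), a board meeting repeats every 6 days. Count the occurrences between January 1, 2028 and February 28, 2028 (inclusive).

10

Occurrences land 6·i days after December 4, 2027 for i = 0, 1, 2, …
January 1, 2028 is 28 days after the start; 28 ÷ 6 = 4 remainder 4; since the remainder is 4, round up to i = 5. First occurrence in the window: #6 on January 3, 2028 (5×6 = 30 days in).
February 28, 2028 is 86 days after the start; 86 ÷ 6 = 14 remainder 2. Last occurrence in the window: #15 on February 26, 2028.
Occurrences #6 through #15: 10 in total.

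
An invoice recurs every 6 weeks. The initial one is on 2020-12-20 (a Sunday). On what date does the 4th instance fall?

The 4th occurrence is 3 intervals after the first: 3 × 42 = 126 days after 2020-12-20.
December has 31 days — 11 days to the end of December leaves 115.
January has 31 days (84 left).
February has 28 days (56 left).
March has 31 days (25 left).
25 days into April → 2021-04-25.

2021-04-25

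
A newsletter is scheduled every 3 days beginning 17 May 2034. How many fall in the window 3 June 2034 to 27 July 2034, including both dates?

18

Occurrences land 3·i days after 17 May 2034 for i = 0, 1, 2, …
3 June 2034 is 17 days after the start; 17 ÷ 3 = 5 remainder 2; since the remainder is 2, round up to i = 6. First occurrence in the window: #7 on 4 June 2034 (6×3 = 18 days in).
27 July 2034 is 71 days after the start; 71 ÷ 3 = 23 remainder 2. Last occurrence in the window: #24 on 25 July 2034.
Occurrences #7 through #24: 18 in total.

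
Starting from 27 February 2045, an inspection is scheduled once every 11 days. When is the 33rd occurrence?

The 33rd occurrence is 32 intervals after the first: 32 × 11 = 352 days after 27 February 2045.
February has 28 days — 1 day to the end of February leaves 351.
March has 31 days (320 left).
April has 30 days (290 left).
May has 31 days (259 left).
June has 30 days (229 left).
July has 31 days (198 left).
August has 31 days (167 left).
September has 30 days (137 left).
October has 31 days (106 left).
November has 30 days (76 left).
December has 31 days (45 left).
January has 31 days (14 left).
14 days into February → 14 February 2046.

14 February 2046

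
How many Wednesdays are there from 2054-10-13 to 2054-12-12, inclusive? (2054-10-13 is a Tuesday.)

2054-10-13 is a Tuesday; the first Wednesday on or after it is 2054-10-14 (1 day later).
From 2054-10-14 to 2054-12-12: 17 + 30 + 12 = 59 days (rest of October, November, December).
59 ÷ 7 = 8 full weeks with remainder 3, so 8 more Wednesdays after the first → 9.

9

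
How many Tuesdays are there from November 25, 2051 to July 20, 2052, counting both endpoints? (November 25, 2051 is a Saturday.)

November 25, 2051 is a Saturday; the first Tuesday on or after it is November 28, 2051 (3 days later).
From November 28, 2051 to July 20, 2052: 2 + 31 + 31 + 29 + 31 + 30 + 31 + 30 + 20 = 235 days (rest of November, December, January, February, March, April, May, June, July).
235 ÷ 7 = 33 full weeks with remainder 4, so 33 more Tuesdays after the first → 34.

34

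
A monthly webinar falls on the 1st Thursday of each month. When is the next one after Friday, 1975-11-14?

November 1975 starts on a Saturday, so its 1st Thursday is 1975-11-06 (5 days in).
That is not after 1975-11-14, so look at December 1975.
December 1975 starts on a Monday, so its 1st Thursday is 1975-12-04 (3 days in).

1975-12-04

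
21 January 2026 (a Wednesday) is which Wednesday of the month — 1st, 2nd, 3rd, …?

Day 21 falls in week ⌈21/7⌉ of the month.
Days 1–7 hold the 1st Wednesday, 8–14 the 2nd, 15–21 the 3rd, 22–28 the 4th, 29–31 the 5th.
21 is in the range for the 3rd.

3rd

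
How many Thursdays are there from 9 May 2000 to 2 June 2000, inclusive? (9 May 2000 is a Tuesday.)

4

9 May 2000 is a Tuesday; the first Thursday on or after it is 11 May 2000 (2 days later).
From 11 May 2000 to 2 June 2000: 20 + 2 = 22 days (rest of May, June).
22 ÷ 7 = 3 full weeks with remainder 1, so 3 more Thursdays after the first → 4.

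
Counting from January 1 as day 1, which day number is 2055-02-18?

49

Days in months before February: 31 = 31.
Plus 18 days into February → day 49.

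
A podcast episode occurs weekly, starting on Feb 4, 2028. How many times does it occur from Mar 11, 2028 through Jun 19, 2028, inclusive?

Occurrences land 7·i days after Feb 4, 2028 for i = 0, 1, 2, …
Mar 11, 2028 is 36 days after the start; 36 ÷ 7 = 5 remainder 1; since the remainder is 1, round up to i = 6. First occurrence in the window: #7 on Mar 17, 2028 (6×7 = 42 days in).
Jun 19, 2028 is 136 days after the start; 136 ÷ 7 = 19 remainder 3. Last occurrence in the window: #20 on Jun 16, 2028.
Occurrences #7 through #20: 14 in total.

14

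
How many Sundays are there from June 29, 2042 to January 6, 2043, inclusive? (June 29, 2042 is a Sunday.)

28

June 29, 2042 is a Sunday; the first Sunday on or after it is June 29, 2042.
From June 29, 2042 to January 6, 2043: 1 + 31 + 31 + 30 + 31 + 30 + 31 + 6 = 191 days (rest of June, July, August, September, October, November, December, January).
191 ÷ 7 = 27 full weeks with remainder 2, so 27 more Sundays after the first → 28.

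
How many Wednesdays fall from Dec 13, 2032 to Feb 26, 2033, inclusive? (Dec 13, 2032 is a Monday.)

Dec 13, 2032 is a Monday; the first Wednesday on or after it is Dec 15, 2032 (2 days later).
From Dec 15, 2032 to Feb 26, 2033: 16 + 31 + 26 = 73 days (rest of Dec, Jan, Feb).
73 ÷ 7 = 10 full weeks with remainder 3, so 10 more Wednesdays after the first → 11.

11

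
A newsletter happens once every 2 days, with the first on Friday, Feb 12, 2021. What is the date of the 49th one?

May 19, 2021

The 49th occurrence is 48 intervals after the first: 48 × 2 = 96 days after Feb 12, 2021.
Feb has 28 days — 16 days to the end of Feb leaves 80.
Mar has 31 days (49 left).
Apr has 30 days (19 left).
19 days into May → May 19, 2021.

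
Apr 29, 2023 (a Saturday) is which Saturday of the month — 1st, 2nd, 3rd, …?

5th

Day 29 falls in week ⌈29/7⌉ of the month.
Days 1–7 hold the 1st Saturday, 8–14 the 2nd, 15–21 the 3rd, 22–28 the 4th, 29–31 the 5th.
29 is in the range for the 5th.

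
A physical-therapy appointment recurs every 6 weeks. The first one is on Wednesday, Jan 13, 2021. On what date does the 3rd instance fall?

The 3rd occurrence is 2 intervals after the first: 2 × 42 = 84 days after Jan 13, 2021.
Jan has 31 days — 18 days to the end of Jan leaves 66.
Feb has 28 days (38 left).
Mar has 31 days (7 left).
7 days into Apr → Apr 7, 2021.

Apr 7, 2021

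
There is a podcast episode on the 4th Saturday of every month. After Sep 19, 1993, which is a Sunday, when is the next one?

Sep 1993 starts on a Wednesday; its first Saturday is the 4th, so the 4th Saturday is the 25th — Sep 25, 1993.
Sep 25, 1993 is after Sep 19, 1993, so that is the next one.

Sep 25, 1993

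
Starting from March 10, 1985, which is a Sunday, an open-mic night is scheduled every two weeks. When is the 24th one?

January 26, 1986

The 24th occurrence is 23 intervals after the first: 23 × 14 = 322 days after March 10, 1985.
March has 31 days — 21 days to the end of March leaves 301.
April has 30 days (271 left).
May has 31 days (240 left).
June has 30 days (210 left).
July has 31 days (179 left).
August has 31 days (148 left).
September has 30 days (118 left).
October has 31 days (87 left).
November has 30 days (57 left).
December has 31 days (26 left).
26 days into January → January 26, 1986.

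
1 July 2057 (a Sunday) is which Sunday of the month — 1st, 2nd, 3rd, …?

Day 1 falls in week ⌈1/7⌉ of the month.
Days 1–7 hold the 1st Sunday, 8–14 the 2nd, 15–21 the 3rd, 22–28 the 4th, 29–31 the 5th.
1 is in the range for the 1st.

1st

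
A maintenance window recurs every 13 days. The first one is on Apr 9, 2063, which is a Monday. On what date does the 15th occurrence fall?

The 15th occurrence is 14 intervals after the first: 14 × 13 = 182 days after Apr 9, 2063.
Apr has 30 days — 21 days to the end of Apr leaves 161.
May has 31 days (130 left).
Jun has 30 days (100 left).
Jul has 31 days (69 left).
Aug has 31 days (38 left).
Sep has 30 days (8 left).
8 days into Oct → Oct 8, 2063.

Oct 8, 2063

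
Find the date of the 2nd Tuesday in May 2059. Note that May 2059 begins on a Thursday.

May 13, 2059

May 2059 begins on a Thursday, so the first Tuesday is May 6 (5 days later).
The 2nd Tuesday is 1 weeks later: 6 + 7 = 13.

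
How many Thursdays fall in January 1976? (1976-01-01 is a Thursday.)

1976-01-01 is a Thursday; the first Thursday on or after it is 1976-01-01.
From 1976-01-01 to 1976-01-31 is 31 − 1 = 30 days.
30 ÷ 7 = 4 full weeks with remainder 2, so 4 more Thursdays after the first → 5.

5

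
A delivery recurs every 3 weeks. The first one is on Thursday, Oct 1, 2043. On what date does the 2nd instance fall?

Oct 22, 2043

The 2nd occurrence is 1 interval after the first: 1 × 21 = 21 days after Oct 1, 2043.
21 days later is Oct 22, 2043.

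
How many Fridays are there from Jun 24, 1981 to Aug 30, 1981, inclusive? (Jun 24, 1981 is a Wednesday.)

Jun 24, 1981 is a Wednesday; the first Friday on or after it is Jun 26, 1981 (2 days later).
From Jun 26, 1981 to Aug 30, 1981: 4 + 31 + 30 = 65 days (rest of Jun, Jul, Aug).
65 ÷ 7 = 9 full weeks with remainder 2, so 9 more Fridays after the first → 10.

10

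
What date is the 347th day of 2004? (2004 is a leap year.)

Jan has 31 days (347 − 31 = 316 remain).
Feb has 29 days (316 − 29 = 287 remain).
Mar has 31 days (287 − 31 = 256 remain).
Apr has 30 days (256 − 30 = 226 remain).
May has 31 days (226 − 31 = 195 remain).
Jun has 30 days (195 − 30 = 165 remain).
Jul has 31 days (165 − 31 = 134 remain).
Aug has 31 days (134 − 31 = 103 remain).
Sep has 30 days (103 − 30 = 73 remain).
Oct has 31 days (73 − 31 = 42 remain).
Nov has 30 days (42 − 30 = 12 remain).
12 into Dec → Dec 12.

Dec 12, 2004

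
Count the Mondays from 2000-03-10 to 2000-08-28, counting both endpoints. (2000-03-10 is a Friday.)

25

2000-03-10 is a Friday; the first Monday on or after it is 2000-03-13 (3 days later).
From 2000-03-13 to 2000-08-28: 18 + 30 + 31 + 30 + 31 + 28 = 168 days (rest of March, April, May, June, July, August).
168 ÷ 7 = 24 full weeks with remainder 0, so 24 more Mondays after the first → 25.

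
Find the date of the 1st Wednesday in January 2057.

January 3, 2057

January 2057 begins on a Monday, so the first Wednesday is January 3 (2 days later).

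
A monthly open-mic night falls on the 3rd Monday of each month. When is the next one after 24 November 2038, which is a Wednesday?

November 2038 starts on a Monday; its first Monday is the 1st, so the 3rd Monday is the 15th — 15 November 2038.
That is not after 24 November 2038, so look at December 2038.
December 2038 starts on a Wednesday; its first Monday is the 6th, so the 3rd Monday is the 20th — 20 December 2038.

20 December 2038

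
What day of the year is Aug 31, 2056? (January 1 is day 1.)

Days in months before Aug: 31 + 29 + 31 + 30 + 31 + 30 + 31 = 213.
Plus 31 days into Aug → day 244.

244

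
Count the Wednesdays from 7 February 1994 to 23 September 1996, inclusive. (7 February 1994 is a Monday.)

7 February 1994 is a Monday; the first Wednesday on or after it is 9 February 1994 (2 days later).
From 9 February 1994 to 23 September 1996: 325 + 365 + 267 = 957 days (rest of 1994, 1995, to 23 September 1996 in 1996).
957 ÷ 7 = 136 full weeks with remainder 5, so 136 more Wednesdays after the first → 137.

137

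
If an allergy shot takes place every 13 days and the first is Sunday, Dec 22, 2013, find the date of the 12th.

The 12th occurrence is 11 intervals after the first: 11 × 13 = 143 days after Dec 22, 2013.
Dec has 31 days — 9 days to the end of Dec leaves 134.
Jan has 31 days (103 left).
Feb has 28 days (75 left).
Mar has 31 days (44 left).
Apr has 30 days (14 left).
14 days into May → May 14, 2014.

May 14, 2014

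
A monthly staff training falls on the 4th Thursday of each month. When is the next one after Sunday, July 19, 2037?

July 2037 starts on a Wednesday; its first Thursday is the 2nd, so the 4th Thursday is the 23rd — July 23, 2037.
July 23, 2037 is after July 19, 2037, so that is the next one.

July 23, 2037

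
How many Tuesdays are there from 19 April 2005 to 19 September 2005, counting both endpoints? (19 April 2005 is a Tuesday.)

22

19 April 2005 is a Tuesday; the first Tuesday on or after it is 19 April 2005.
From 19 April 2005 to 19 September 2005: 11 + 31 + 30 + 31 + 31 + 19 = 153 days (rest of April, May, June, July, August, September).
153 ÷ 7 = 21 full weeks with remainder 6, so 21 more Tuesdays after the first → 22.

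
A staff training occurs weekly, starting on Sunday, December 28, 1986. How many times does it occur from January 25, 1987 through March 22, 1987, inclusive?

9

Occurrences land 7·i days after December 28, 1986 for i = 0, 1, 2, …
January 25, 1987 is 28 days after the start; 28 ÷ 7 = 4 remainder 0. First occurrence in the window: #5 on January 25, 1987 (4×7 = 28 days in).
March 22, 1987 is 84 days after the start; 84 ÷ 7 = 12 remainder 0. Last occurrence in the window: #13 on March 22, 1987.
Occurrences #5 through #13: 9 in total.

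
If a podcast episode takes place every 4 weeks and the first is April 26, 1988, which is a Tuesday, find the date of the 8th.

November 8, 1988

The 8th occurrence is 7 intervals after the first: 7 × 28 = 196 days after April 26, 1988.
April has 30 days — 4 days to the end of April leaves 192.
May has 31 days (161 left).
June has 30 days (131 left).
July has 31 days (100 left).
August has 31 days (69 left).
September has 30 days (39 left).
October has 31 days (8 left).
8 days into November → November 8, 1988.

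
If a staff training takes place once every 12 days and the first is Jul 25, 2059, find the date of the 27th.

Jun 1, 2060

The 27th occurrence is 26 intervals after the first: 26 × 12 = 312 days after Jul 25, 2059.
Jul has 31 days — 6 days to the end of Jul leaves 306.
Aug has 31 days (275 left).
Sep has 30 days (245 left).
Oct has 31 days (214 left).
Nov has 30 days (184 left).
Dec has 31 days (153 left).
Jan has 31 days (122 left).
Feb has 29 days (93 left).
Mar has 31 days (62 left).
Apr has 30 days (32 left).
May has 31 days (1 left).
1 day into Jun → Jun 1, 2060.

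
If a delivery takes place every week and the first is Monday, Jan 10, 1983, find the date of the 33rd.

Aug 22, 1983

The 33rd occurrence is 32 intervals after the first: 32 × 7 = 224 days after Jan 10, 1983.
Jan has 31 days — 21 days to the end of Jan leaves 203.
Feb has 28 days (175 left).
Mar has 31 days (144 left).
Apr has 30 days (114 left).
May has 31 days (83 left).
Jun has 30 days (53 left).
Jul has 31 days (22 left).
22 days into Aug → Aug 22, 1983.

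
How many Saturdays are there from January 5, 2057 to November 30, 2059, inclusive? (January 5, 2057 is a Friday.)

152

January 5, 2057 is a Friday; the first Saturday on or after it is January 6, 2057 (1 day later).
From January 6, 2057 to November 30, 2059: 359 + 365 + 334 = 1058 days (rest of 2057, 2058, to November 30, 2059 in 2059).
1058 ÷ 7 = 151 full weeks with remainder 1, so 151 more Saturdays after the first → 152.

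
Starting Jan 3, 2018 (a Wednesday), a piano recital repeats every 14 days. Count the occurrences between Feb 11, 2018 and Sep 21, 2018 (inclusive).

16

Occurrences land 14·i days after Jan 3, 2018 for i = 0, 1, 2, …
Feb 11, 2018 is 39 days after the start; 39 ÷ 14 = 2 remainder 11; since the remainder is 11, round up to i = 3. First occurrence in the window: #4 on Feb 14, 2018 (3×14 = 42 days in).
Sep 21, 2018 is 261 days after the start; 261 ÷ 14 = 18 remainder 9. Last occurrence in the window: #19 on Sep 12, 2018.
Occurrences #4 through #19: 16 in total.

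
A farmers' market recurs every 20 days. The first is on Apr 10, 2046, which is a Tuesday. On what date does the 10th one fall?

Oct 7, 2046

The 10th occurrence is 9 intervals after the first: 9 × 20 = 180 days after Apr 10, 2046.
Apr has 30 days — 20 days to the end of Apr leaves 160.
May has 31 days (129 left).
Jun has 30 days (99 left).
Jul has 31 days (68 left).
Aug has 31 days (37 left).
Sep has 30 days (7 left).
7 days into Oct → Oct 7, 2046.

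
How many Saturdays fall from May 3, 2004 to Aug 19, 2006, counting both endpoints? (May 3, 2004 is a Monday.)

May 3, 2004 is a Monday; the first Saturday on or after it is May 8, 2004 (5 days later).
From May 8, 2004 to Aug 19, 2006: 237 + 365 + 231 = 833 days (rest of 2004, 2005, to Aug 19, 2006 in 2006).
833 ÷ 7 = 119 full weeks with remainder 0, so 119 more Saturdays after the first → 120.

120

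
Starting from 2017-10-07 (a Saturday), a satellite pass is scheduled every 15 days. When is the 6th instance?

2017-12-21

The 6th occurrence is 5 intervals after the first: 5 × 15 = 75 days after 2017-10-07.
October has 31 days — 24 days to the end of October leaves 51.
November has 30 days (21 left).
21 days into December → 2017-12-21.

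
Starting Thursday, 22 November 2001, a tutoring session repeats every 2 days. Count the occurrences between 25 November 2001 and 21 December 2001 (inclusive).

Occurrences land 2·i days after 22 November 2001 for i = 0, 1, 2, …
25 November 2001 is 3 days after the start; 3 ÷ 2 = 1 remainder 1; since the remainder is 1, round up to i = 2. First occurrence in the window: #3 on 26 November 2001 (2×2 = 4 days in).
21 December 2001 is 29 days after the start; 29 ÷ 2 = 14 remainder 1. Last occurrence in the window: #15 on 20 December 2001.
Occurrences #3 through #15: 13 in total.

13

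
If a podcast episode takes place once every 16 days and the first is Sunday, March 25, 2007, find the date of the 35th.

The 35th occurrence is 34 intervals after the first: 34 × 16 = 544 days after March 25, 2007.
March has 31 days — 6 days to the end of March leaves 538.
From end of March to end of 2007 is 275 days (263 left).
January has 31 days (232 left).
February has 29 days (203 left).
March has 31 days (172 left).
April has 30 days (142 left).
May has 31 days (111 left).
June has 30 days (81 left).
July has 31 days (50 left).
August has 31 days (19 left).
19 days into September → September 19, 2008.

September 19, 2008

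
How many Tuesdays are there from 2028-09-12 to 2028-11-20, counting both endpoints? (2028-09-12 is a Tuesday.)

10

2028-09-12 is a Tuesday; the first Tuesday on or after it is 2028-09-12.
From 2028-09-12 to 2028-11-20: 18 + 31 + 20 = 69 days (rest of September, October, November).
69 ÷ 7 = 9 full weeks with remainder 6, so 9 more Tuesdays after the first → 10.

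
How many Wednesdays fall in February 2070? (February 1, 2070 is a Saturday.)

4

February 1, 2070 is a Saturday; the first Wednesday on or after it is February 5, 2070 (4 days later).
From February 5, 2070 to February 28, 2070 is 28 − 5 = 23 days.
23 ÷ 7 = 3 full weeks with remainder 2, so 3 more Wednesdays after the first → 4.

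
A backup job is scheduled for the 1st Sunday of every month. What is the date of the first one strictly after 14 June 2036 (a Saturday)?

June 2036 starts on a Sunday, so its 1st Sunday is 1 June 2036.
That is not after 14 June 2036, so look at July 2036.
July 2036 starts on a Tuesday, so its 1st Sunday is 6 July 2036 (5 days in).

6 July 2036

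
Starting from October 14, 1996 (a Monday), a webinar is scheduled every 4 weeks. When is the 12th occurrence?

August 18, 1997

The 12th occurrence is 11 intervals after the first: 11 × 28 = 308 days after October 14, 1996.
October has 31 days — 17 days to the end of October leaves 291.
November has 30 days (261 left).
December has 31 days (230 left).
January has 31 days (199 left).
February has 28 days (171 left).
March has 31 days (140 left).
April has 30 days (110 left).
May has 31 days (79 left).
June has 30 days (49 left).
July has 31 days (18 left).
18 days into August → August 18, 1997.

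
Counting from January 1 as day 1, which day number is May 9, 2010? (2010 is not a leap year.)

129

Days in months before May: 31 + 28 + 31 + 30 = 120.
Plus 9 days into May → day 129.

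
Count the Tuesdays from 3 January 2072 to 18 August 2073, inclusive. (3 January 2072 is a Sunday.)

85

3 January 2072 is a Sunday; the first Tuesday on or after it is 5 January 2072 (2 days later).
From 5 January 2072 to 18 August 2073: 361 + 230 = 591 days (rest of 2072, to 18 August 2073 in 2073).
591 ÷ 7 = 84 full weeks with remainder 3, so 84 more Tuesdays after the first → 85.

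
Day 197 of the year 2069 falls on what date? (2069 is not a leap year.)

July 16, 2069

January has 31 days (197 − 31 = 166 remain).
February has 28 days (166 − 28 = 138 remain).
March has 31 days (138 − 31 = 107 remain).
April has 30 days (107 − 30 = 77 remain).
May has 31 days (77 − 31 = 46 remain).
June has 30 days (46 − 30 = 16 remain).
16 into July → July 16.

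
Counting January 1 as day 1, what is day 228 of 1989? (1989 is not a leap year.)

August 16, 1989

January has 31 days (228 − 31 = 197 remain).
February has 28 days (197 − 28 = 169 remain).
March has 31 days (169 − 31 = 138 remain).
April has 30 days (138 − 30 = 108 remain).
May has 31 days (108 − 31 = 77 remain).
June has 30 days (77 − 30 = 47 remain).
July has 31 days (47 − 31 = 16 remain).
16 into August → August 16.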